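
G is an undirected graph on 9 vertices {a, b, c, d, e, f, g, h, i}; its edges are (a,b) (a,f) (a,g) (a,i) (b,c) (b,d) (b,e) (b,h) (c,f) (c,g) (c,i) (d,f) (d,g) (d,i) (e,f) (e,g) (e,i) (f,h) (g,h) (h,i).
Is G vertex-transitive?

No

Automorphisms preserve degree, but G has vertices of degree 4 and vertices of degree 5; no automorphism maps one to the other, so G is not vertex-transitive.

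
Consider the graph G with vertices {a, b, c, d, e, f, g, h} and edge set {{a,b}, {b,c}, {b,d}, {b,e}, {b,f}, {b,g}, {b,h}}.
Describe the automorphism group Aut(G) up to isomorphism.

S_7

Vertex b has degree 7 and every other vertex has degree 1, so G is the star K_{1,7} with centre b. Any automorphism fixes the centre and permutes the 7 leaves freely, so Aut(G) ≅ S_7 of order 7! = 5040.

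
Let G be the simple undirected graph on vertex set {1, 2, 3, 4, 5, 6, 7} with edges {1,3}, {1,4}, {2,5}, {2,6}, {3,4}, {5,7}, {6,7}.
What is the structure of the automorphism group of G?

D_3 × D_4

G has two connected components, {2, 5, 6, 7} and {1, 3, 4}; each is 2-regular, so G = C_4 ⊔ C_3. The components are non-isomorphic (different sizes), so Aut(G) = Aut(C_3) × Aut(C_4) = D_3 × D_4 of order 6·8 = 48.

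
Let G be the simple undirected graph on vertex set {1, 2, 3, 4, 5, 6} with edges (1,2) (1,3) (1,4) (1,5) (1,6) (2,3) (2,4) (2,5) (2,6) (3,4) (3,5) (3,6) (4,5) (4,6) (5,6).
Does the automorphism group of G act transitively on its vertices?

Yes

Every vertex has degree 5, so G is the complete graph K_6. Any permutation of the 6 vertices preserves K_6, so Aut(K_6) = S_6 of order 6! = 720. This group acts transitively on the 6 vertices.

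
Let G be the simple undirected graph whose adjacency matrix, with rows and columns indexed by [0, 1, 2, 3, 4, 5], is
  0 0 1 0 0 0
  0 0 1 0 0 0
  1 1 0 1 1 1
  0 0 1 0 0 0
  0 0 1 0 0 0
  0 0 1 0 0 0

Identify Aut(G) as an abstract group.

Vertex 2 has degree 5 and every other vertex has degree 1, so G is the star K_{1,5} with centre 2. The 5 leaves are pairwise interchangeable while the centre is fixed, giving Aut(G) = S_5.

the symmetric group on 5 letters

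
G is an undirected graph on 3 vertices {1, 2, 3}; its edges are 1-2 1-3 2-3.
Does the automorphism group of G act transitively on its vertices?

Every vertex has degree 2, so G is the complete graph K_3. Every bijection on the vertex set is an automorphism of K_3; hence Aut(K_3) ≅ S_3, order 6. Under this action every vertex can be carried to every other, so G is vertex-transitive.

Yes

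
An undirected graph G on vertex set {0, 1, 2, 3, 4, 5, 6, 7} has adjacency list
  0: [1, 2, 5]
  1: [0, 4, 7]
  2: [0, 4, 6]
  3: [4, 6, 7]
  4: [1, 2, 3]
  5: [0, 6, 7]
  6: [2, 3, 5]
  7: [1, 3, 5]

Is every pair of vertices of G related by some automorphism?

Yes

G is 3-regular and bipartite on 2^3 = 8 vertices with girth 4; it is the hypercube graph Q_3. The symmetry group of the 3-cube is the hyperoctahedral group B_3 = Z_2 ≀ S_3, of order 2^3·3! = 48. Under this action every vertex can be carried to every other, so G is vertex-transitive.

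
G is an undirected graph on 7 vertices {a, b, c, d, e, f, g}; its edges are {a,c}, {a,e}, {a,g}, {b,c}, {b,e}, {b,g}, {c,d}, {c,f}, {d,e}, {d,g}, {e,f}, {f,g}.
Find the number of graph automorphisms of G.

144

The vertices split by degree into {c, e, g} (degree 4) and {a, b, d, f} (degree 3); every edge runs between the two parts, so G is the complete bipartite graph K_{3,4}. Automorphisms preserve the bipartition setwise (since the parts differ in size) and act as S_3 × S_4 within it; |Aut| = 144.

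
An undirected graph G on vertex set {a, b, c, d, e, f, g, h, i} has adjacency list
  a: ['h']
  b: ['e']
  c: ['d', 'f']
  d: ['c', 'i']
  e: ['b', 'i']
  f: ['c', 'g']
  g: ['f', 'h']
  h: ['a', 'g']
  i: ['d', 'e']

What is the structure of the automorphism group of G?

C_2

The degree sequence is [1, 1, 2, 2, 2, 2, 2, 2, 2]; the two degree-1 vertices a and b are the ends of a path, so G = P_9. A path has exactly one nontrivial symmetry — reversal — giving Aut(G) of order 2.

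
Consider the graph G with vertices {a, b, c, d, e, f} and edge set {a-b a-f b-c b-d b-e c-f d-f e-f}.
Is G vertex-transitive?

Automorphisms preserve degree, but G has vertices of degree 2 and vertices of degree 4; no automorphism maps one to the other, so G is not vertex-transitive.

No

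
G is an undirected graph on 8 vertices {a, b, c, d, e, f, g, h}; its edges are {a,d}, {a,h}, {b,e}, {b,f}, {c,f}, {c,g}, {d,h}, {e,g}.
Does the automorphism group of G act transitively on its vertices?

No

G has two connected components, {b, c, e, f, g} and {a, d, h}; each is 2-regular, so G = C_5 ⊔ C_3. The orbit of a under Aut(G) is {a, d, h}, which does not contain b, so G is not vertex-transitive.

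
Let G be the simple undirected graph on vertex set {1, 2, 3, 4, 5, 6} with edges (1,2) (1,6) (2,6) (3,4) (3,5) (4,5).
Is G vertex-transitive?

G has two connected components, {3, 4, 5} and {1, 2, 6}; each is 2-regular, so G = C_3 ⊔ C_3. Aut of a disjoint union of two copies of C_3 is the wreath product D_3 ≀ Z_2, of order 2·6² = 72. Under this action every vertex can be carried to every other, so G is vertex-transitive.

Yes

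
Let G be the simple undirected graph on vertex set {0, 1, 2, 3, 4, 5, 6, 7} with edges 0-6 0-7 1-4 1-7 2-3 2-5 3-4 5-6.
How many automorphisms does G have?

16

G is 2-regular and connected on 8 vertices, i.e. the cycle C_8. The automorphisms of the 8-cycle are exactly the symmetries of a regular 8-gon: the dihedral group D_8, |D_8| = 16.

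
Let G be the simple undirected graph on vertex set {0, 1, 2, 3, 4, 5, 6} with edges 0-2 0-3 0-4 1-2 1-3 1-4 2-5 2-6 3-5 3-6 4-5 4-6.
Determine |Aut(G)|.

The vertices split by degree into {2, 3, 4} (degree 4) and {0, 1, 5, 6} (degree 3); every edge runs between the two parts, so G is the complete bipartite graph K_{3,4}. The parts have unequal sizes, so no automorphism swaps them; each part is permuted independently, giving S_4 × S_3 of order 4!·3! = 144.

144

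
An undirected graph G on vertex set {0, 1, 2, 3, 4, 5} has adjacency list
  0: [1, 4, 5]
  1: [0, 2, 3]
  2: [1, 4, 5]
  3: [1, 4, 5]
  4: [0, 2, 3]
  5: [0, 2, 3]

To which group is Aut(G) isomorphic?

G is 3-regular and bipartite with parts {0, 2, 3} and {1, 4, 5} (each part is independent and every cross-pair is an edge), so G = K_{3,3}. Aut(K_{3,3}) is the wreath product S_3 ≀ Z_2: permute within each part, then optionally swap the parts; |Aut| = 2·(3!)² = 72.

(S_3 × S_3) ⋊ Z_2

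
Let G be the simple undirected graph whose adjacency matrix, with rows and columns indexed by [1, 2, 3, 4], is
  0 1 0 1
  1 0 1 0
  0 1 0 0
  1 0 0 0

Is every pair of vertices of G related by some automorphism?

Automorphisms preserve degree, but G has vertices of degree 1 and vertices of degree 2; no automorphism maps one to the other, so G is not vertex-transitive.

No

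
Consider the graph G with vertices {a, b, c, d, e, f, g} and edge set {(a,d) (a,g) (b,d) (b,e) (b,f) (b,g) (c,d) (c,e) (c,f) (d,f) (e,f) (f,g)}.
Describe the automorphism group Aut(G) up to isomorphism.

the trivial group

The degree sequence is [2, 4, 3, 4, 3, 5, 3]. Checking the degree-preserving permutations of the vertex set shows that none except the identity preserves every edge, so Aut(G) is trivial.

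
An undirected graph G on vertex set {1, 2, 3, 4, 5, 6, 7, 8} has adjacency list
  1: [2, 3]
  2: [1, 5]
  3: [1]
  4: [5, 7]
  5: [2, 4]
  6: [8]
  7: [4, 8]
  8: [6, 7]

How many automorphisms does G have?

2

The degree sequence is [2, 2, 1, 2, 2, 1, 2, 2]; the two degree-1 vertices 3 and 6 are the ends of a path, so G = P_8. The only nontrivial automorphism of a path is the end-to-end reflection, so Aut(G) ≅ Z_2.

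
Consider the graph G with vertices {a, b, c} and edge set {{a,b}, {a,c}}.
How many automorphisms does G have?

2

The degree sequence is [2, 1, 1]; the two degree-1 vertices b and c are the ends of a path, so G = P_3. A path has exactly one nontrivial symmetry — reversal — giving Aut(G) of order 2.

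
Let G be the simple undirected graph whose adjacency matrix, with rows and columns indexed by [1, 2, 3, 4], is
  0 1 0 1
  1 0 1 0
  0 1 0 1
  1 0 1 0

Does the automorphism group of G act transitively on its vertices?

Yes

G is 2-regular and bipartite on 2^2 = 4 vertices with girth 4; it is the hypercube graph Q_2. Aut(Q_2) consists of the signed permutations of the 2 coordinate axes: 2! permutations times 2^2 sign flips, so |Aut| = 2^2·2! = 8. Under this action every vertex can be carried to every other, so G is vertex-transitive.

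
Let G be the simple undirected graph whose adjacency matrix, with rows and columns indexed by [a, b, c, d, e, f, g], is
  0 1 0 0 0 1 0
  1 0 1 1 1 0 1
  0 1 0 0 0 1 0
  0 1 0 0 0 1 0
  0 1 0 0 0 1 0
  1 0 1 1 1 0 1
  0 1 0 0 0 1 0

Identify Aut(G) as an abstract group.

S_5 × S_2

The vertices split by degree into {b, f} (degree 5) and {a, c, d, e, g} (degree 2); every edge runs between the two parts, so G is the complete bipartite graph K_{2,5}. The parts have unequal sizes, so no automorphism swaps them; each part is permuted independently, giving S_5 × S_2 of order 5!·2! = 240.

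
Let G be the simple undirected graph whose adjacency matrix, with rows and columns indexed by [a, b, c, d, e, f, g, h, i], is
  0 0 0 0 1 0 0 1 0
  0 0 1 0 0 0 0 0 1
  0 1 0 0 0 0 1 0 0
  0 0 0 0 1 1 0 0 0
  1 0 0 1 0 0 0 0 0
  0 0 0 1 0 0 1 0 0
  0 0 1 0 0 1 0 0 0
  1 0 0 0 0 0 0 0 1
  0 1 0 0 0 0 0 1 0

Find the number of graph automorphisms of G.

G is 2-regular and connected on 9 vertices, i.e. the cycle C_9. C_9 has 9 rotations and 9 reflections, so Aut(C_9) ≅ D_9 of order 18.

18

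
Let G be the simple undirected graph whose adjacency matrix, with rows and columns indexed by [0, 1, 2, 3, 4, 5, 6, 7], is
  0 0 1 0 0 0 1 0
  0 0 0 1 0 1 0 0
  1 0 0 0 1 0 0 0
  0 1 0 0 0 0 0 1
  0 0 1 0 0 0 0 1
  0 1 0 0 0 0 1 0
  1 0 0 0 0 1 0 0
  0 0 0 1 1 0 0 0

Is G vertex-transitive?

G is 2-regular and connected on 8 vertices, i.e. the cycle C_8. The automorphisms of the 8-cycle are exactly the symmetries of a regular 8-gon: the dihedral group D_8, |D_8| = 16. This group acts transitively on the 8 vertices.

Yes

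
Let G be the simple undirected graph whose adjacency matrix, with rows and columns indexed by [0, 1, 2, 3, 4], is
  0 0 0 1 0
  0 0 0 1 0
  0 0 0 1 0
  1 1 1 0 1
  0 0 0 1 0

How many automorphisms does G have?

24

Vertex 3 has degree 4 and every other vertex has degree 1, so G is the star K_{1,4} with centre 3. Any automorphism fixes the centre and permutes the 4 leaves freely, so Aut(G) ≅ S_4 of order 4! = 24.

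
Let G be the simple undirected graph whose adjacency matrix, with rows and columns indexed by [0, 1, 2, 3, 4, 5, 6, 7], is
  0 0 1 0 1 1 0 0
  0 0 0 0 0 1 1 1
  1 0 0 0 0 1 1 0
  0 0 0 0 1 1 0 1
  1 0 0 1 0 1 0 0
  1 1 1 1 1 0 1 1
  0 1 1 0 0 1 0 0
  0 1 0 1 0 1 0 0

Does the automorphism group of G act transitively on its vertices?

No

Vertex 5 is the only vertex of degree 7, so every automorphism fixes it; G is not vertex-transitive.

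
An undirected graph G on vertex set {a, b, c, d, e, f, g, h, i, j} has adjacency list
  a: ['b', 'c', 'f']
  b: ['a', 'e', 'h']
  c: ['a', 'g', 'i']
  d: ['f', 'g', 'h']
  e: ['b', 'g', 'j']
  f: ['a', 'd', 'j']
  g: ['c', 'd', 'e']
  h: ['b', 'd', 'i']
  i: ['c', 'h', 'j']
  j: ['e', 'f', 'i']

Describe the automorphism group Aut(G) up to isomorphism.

the symmetric group S_5

G is 3-regular on 10 vertices with no triangles and no 4-cycles (girth 5): this is the Petersen graph. It is a classical fact that the Petersen graph has automorphism group S_5 (order 120), arising from its description as the Kneser graph K(5,2).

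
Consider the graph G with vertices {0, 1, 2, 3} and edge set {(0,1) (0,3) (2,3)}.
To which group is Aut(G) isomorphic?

The degree sequence is [2, 1, 1, 2]; the two degree-1 vertices 1 and 2 are the ends of a path, so G = P_4. A path has exactly one nontrivial symmetry — reversal — giving Aut(G) of order 2.

the cyclic group of order 2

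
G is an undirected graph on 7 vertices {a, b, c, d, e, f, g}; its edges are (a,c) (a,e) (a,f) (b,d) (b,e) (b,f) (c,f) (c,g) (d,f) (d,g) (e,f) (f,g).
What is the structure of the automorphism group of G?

Vertex f is the unique vertex of degree 6; the remaining 6 vertices each have degree 3 and induce a cycle, so G is the wheel on 7 vertices with hub f. With the hub fixed, the remaining symmetry is that of the rim cycle C_6, giving the dihedral group D_6.

the dihedral group of order 12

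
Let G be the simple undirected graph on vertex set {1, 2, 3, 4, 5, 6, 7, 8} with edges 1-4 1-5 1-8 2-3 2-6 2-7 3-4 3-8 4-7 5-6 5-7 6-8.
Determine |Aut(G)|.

G is 3-regular and bipartite on 2^3 = 8 vertices with girth 4; it is the hypercube graph Q_3. Aut(Q_3) consists of the signed permutations of the 3 coordinate axes: 3! permutations times 2^3 sign flips, so |Aut| = 2^3·3! = 48.

48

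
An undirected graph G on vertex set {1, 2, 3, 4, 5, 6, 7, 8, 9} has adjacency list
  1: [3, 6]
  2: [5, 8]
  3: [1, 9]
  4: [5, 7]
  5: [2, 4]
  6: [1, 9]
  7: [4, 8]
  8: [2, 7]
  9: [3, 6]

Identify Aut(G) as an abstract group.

D_4 × D_5

G has two connected components, {2, 4, 5, 7, 8} and {1, 3, 6, 9}; each is 2-regular, so G = C_5 ⊔ C_4. The components are non-isomorphic (different sizes), so Aut(G) = Aut(C_4) × Aut(C_5) = D_4 × D_5 of order 8·10 = 80.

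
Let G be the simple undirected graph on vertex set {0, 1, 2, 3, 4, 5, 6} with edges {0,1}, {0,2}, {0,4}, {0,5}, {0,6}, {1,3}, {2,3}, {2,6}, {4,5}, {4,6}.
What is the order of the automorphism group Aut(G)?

The degree sequence is [5, 2, 3, 2, 3, 2, 3]. Checking the degree-preserving permutations of the vertex set shows that none except the identity preserves every edge, so Aut(G) is trivial.

1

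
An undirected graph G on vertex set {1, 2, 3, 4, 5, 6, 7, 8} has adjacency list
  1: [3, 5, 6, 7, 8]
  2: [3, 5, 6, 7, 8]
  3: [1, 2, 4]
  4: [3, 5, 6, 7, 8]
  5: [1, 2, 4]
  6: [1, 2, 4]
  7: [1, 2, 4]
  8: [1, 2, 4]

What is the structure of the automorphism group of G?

The vertices split by degree into {1, 2, 4} (degree 5) and {3, 5, 6, 7, 8} (degree 3); every edge runs between the two parts, so G is the complete bipartite graph K_{3,5}. The parts have unequal sizes, so no automorphism swaps them; each part is permuted independently, giving S_3 × S_5 of order 3!·5! = 720.

S_3 × S_5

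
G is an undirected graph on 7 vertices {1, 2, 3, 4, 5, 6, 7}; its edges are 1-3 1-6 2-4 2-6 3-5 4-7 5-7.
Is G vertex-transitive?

Yes

Every vertex has degree 2 and the graph is connected, so G is the 7-cycle C_7. The automorphisms of the 7-cycle are exactly the symmetries of a regular 7-gon: the dihedral group D_7, |D_7| = 14. Under this action every vertex can be carried to every other, so G is vertex-transitive.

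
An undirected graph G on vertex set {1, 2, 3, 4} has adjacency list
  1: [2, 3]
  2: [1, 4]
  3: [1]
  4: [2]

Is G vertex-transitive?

Automorphisms preserve degree, but G has vertices of degree 1 and vertices of degree 2; no automorphism maps one to the other, so G is not vertex-transitive.

No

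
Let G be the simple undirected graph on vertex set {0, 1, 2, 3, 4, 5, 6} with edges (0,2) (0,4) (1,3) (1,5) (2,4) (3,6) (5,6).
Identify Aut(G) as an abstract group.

G has two connected components, {1, 3, 5, 6} and {0, 2, 4}; each is 2-regular, so G = C_4 ⊔ C_3. The components are non-isomorphic (different sizes), so Aut(G) = Aut(C_4) × Aut(C_3) = D_4 × D_3 of order 8·6 = 48.

D_4 × D_3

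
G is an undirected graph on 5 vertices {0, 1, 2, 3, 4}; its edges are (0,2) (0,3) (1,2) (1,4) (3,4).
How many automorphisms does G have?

Every vertex has degree 2 and the graph is connected, so G is the 5-cycle C_5. C_5 has 5 rotations and 5 reflections, so Aut(C_5) ≅ D_5 of order 10.

10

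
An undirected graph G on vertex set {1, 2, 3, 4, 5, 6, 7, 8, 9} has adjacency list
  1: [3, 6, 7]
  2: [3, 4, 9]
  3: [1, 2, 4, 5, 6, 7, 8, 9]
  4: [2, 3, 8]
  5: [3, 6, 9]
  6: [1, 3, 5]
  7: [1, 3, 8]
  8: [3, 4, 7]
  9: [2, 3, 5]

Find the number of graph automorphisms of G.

16

Vertex 3 is the unique vertex of degree 8; the remaining 8 vertices each have degree 3 and induce a cycle, so G is the wheel on 9 vertices with hub 3. Every automorphism fixes the hub and acts on the rim 8-cycle, so Aut(G) ≅ Aut(C_8) = D_8 of order 16.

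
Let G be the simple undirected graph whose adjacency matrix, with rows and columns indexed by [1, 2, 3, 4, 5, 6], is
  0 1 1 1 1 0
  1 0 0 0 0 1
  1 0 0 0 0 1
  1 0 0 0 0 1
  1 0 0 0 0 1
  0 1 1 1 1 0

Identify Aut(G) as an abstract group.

S_4 × S_2

The vertices split by degree into {1, 6} (degree 4) and {2, 3, 4, 5} (degree 2); every edge runs between the two parts, so G is the complete bipartite graph K_{2,4}. The parts have unequal sizes, so no automorphism swaps them; each part is permuted independently, giving S_4 × S_2 of order 4!·2! = 48.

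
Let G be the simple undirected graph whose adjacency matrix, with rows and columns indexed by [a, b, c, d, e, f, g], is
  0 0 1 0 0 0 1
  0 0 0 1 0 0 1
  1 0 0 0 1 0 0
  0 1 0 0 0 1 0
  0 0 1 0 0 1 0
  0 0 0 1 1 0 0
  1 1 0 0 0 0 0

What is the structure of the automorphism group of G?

the dihedral group of order 14

G is 2-regular and connected on 7 vertices, i.e. the cycle C_7. C_7 has 7 rotations and 7 reflections, so Aut(C_7) ≅ D_7 of order 14.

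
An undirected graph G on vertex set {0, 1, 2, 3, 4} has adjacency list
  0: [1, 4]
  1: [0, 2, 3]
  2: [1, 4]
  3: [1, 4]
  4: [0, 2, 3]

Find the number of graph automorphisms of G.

The vertices split by degree into {1, 4} (degree 3) and {0, 2, 3} (degree 2); every edge runs between the two parts, so G is the complete bipartite graph K_{2,3}. Automorphisms preserve the bipartition setwise (since the parts differ in size) and act as S_2 × S_3 within it; |Aut| = 12.

12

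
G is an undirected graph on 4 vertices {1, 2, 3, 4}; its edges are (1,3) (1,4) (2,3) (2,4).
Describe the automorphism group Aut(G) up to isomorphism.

the dihedral group of order 8

G is 2-regular and bipartite on 2^2 = 4 vertices with girth 4; it is the hypercube graph Q_2. The symmetry group of the 2-cube is the hyperoctahedral group B_2 = Z_2 ≀ S_2, of order 2^2·2! = 8.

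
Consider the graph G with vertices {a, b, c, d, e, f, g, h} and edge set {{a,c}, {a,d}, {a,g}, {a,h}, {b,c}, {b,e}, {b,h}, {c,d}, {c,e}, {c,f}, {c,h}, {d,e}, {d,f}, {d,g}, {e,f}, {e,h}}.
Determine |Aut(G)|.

Degrees alone do not determine every vertex (e.g. a and h both have degree 4), but their neighbour-degree multisets differ: N(a) has degrees [2, 4, 5, 6] while N(h) has degrees [3, 4, 5, 6]. Repeating this refinement separates all vertices, so the only automorphism is the identity.

1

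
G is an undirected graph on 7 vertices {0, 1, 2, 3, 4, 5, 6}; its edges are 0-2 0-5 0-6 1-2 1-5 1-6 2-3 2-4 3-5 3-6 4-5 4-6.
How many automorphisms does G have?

The vertices split by degree into {2, 5, 6} (degree 4) and {0, 1, 3, 4} (degree 3); every edge runs between the two parts, so G is the complete bipartite graph K_{3,4}. The parts have unequal sizes, so no automorphism swaps them; each part is permuted independently, giving S_3 × S_4 of order 3!·4! = 144.

144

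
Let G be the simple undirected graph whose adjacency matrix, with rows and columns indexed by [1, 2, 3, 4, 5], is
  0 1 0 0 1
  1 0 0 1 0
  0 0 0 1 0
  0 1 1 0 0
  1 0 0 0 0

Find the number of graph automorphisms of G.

The degree sequence is [2, 2, 1, 2, 1]; the two degree-1 vertices 3 and 5 are the ends of a path, so G = P_5. The only nontrivial automorphism of a path is the end-to-end reflection, so Aut(G) ≅ Z_2.

2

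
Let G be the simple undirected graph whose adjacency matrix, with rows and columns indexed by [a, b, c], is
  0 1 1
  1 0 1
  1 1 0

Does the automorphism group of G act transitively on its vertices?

Yes

Every vertex has degree 2, so G is the complete graph K_3. Every bijection on the vertex set is an automorphism of K_3; hence Aut(K_3) ≅ S_3, order 6. This group acts transitively on the 3 vertices.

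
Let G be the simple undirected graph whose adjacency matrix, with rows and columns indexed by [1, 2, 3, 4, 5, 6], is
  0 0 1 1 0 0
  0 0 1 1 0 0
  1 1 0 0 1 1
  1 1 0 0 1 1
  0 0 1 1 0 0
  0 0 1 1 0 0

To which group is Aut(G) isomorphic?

S_4 × S_2

The vertices split by degree into {3, 4} (degree 4) and {1, 2, 5, 6} (degree 2); every edge runs between the two parts, so G is the complete bipartite graph K_{2,4}. The parts have unequal sizes, so no automorphism swaps them; each part is permuted independently, giving S_4 × S_2 of order 4!·2! = 48.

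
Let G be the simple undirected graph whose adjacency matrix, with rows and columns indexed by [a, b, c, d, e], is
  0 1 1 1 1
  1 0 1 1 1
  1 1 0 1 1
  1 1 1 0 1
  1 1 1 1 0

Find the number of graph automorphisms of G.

All 5 vertices are pairwise adjacent: G = K_5. Every bijection on the vertex set is an automorphism of K_5; hence Aut(K_5) ≅ S_5, order 120.

120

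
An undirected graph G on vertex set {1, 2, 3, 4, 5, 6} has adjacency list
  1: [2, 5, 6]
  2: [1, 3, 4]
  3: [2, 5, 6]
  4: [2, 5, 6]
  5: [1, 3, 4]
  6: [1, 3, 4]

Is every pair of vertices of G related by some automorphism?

G is 3-regular and bipartite with parts {1, 3, 4} and {2, 5, 6} (each part is independent and every cross-pair is an edge), so G = K_{3,3}. Each part can be permuted independently (S_3 × S_3) and the two equal-size parts can also be swapped, giving (S_3 × S_3) ⋊ Z_2 of order 2·(3!)² = 72. Under this action every vertex can be carried to every other, so G is vertex-transitive.

Yes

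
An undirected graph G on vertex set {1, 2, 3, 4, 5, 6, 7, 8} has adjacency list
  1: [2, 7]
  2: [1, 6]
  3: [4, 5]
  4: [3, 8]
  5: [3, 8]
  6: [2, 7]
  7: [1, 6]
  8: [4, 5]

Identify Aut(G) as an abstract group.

G has two connected components, {3, 4, 5, 8} and {1, 2, 6, 7}; each is 2-regular, so G = C_4 ⊔ C_4. With two isomorphic components, Aut(G) = Aut(C_4) ≀ S_2 = (D_4 × D_4) ⋊ Z_2: permute each cycle by D_4, then optionally swap the two cycles. Order 2·(2·4)² = 128.

D_4 ≀ Z_2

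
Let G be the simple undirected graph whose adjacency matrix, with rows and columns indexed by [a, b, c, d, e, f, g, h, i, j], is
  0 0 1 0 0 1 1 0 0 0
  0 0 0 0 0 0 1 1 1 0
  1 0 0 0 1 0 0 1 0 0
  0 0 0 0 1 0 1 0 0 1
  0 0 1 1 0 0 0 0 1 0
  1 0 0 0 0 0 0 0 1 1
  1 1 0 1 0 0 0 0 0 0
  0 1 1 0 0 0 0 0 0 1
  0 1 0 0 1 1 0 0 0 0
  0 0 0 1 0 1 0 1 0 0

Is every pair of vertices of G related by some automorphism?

Yes

G is 3-regular on 10 vertices with no triangles and no 4-cycles (girth 5): this is the Petersen graph. It is a classical fact that the Petersen graph has automorphism group S_5 (order 120), arising from its description as the Kneser graph K(5,2). This group acts transitively on the 10 vertices.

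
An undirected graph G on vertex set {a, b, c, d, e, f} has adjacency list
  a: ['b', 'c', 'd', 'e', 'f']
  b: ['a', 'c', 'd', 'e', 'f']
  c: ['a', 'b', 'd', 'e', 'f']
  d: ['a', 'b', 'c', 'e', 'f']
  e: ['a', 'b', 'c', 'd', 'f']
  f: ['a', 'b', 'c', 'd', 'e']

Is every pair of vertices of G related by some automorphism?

All 6 vertices are pairwise adjacent: G = K_6. Every bijection on the vertex set is an automorphism of K_6; hence Aut(K_6) ≅ S_6, order 720. This group acts transitively on the 6 vertices.

Yes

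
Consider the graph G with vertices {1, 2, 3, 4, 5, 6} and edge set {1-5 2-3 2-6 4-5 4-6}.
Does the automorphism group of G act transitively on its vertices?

No

Automorphisms preserve degree, but G has vertices of degree 1 and vertices of degree 2; no automorphism maps one to the other, so G is not vertex-transitive.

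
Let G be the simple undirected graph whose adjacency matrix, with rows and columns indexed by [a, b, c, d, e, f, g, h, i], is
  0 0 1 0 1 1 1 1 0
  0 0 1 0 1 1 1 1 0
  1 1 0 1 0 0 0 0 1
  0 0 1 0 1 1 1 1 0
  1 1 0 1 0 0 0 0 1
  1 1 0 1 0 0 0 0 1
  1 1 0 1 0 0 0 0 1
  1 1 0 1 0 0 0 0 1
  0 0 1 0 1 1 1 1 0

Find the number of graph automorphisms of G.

2880

The vertices split by degree into {a, b, d, i} (degree 5) and {c, e, f, g, h} (degree 4); every edge runs between the two parts, so G is the complete bipartite graph K_{4,5}. Automorphisms preserve the bipartition setwise (since the parts differ in size) and act as S_5 × S_4 within it; |Aut| = 2880.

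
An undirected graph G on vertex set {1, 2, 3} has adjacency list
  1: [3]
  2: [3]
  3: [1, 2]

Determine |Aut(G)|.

2

The degree sequence is [1, 1, 2]; the two degree-1 vertices 1 and 2 are the ends of a path, so G = P_3. The only nontrivial automorphism of a path is the end-to-end reflection, so Aut(G) ≅ Z_2.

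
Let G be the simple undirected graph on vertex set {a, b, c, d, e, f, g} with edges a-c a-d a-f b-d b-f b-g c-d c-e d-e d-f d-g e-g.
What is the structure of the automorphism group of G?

Vertex d is the unique vertex of degree 6; the remaining 6 vertices each have degree 3 and induce a cycle, so G is the wheel on 7 vertices with hub d. With the hub fixed, the remaining symmetry is that of the rim cycle C_6, giving the dihedral group D_6.

the dihedral group of order 12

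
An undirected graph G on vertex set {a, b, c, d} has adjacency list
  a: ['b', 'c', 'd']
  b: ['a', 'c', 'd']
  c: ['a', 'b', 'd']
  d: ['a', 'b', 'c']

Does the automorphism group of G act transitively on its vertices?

Every vertex has degree 3, so G is the complete graph K_4. Every bijection on the vertex set is an automorphism of K_4; hence Aut(K_4) ≅ S_4, order 24. This group acts transitively on the 4 vertices.

Yes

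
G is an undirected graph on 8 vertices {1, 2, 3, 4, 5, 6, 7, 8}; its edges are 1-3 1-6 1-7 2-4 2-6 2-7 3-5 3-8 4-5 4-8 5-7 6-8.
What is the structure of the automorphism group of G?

G is 3-regular and bipartite on 2^3 = 8 vertices with girth 4; it is the hypercube graph Q_3. Aut(Q_3) consists of the signed permutations of the 3 coordinate axes: 3! permutations times 2^3 sign flips, so |Aut| = 2^3·3! = 48.

the hyperoctahedral group B_3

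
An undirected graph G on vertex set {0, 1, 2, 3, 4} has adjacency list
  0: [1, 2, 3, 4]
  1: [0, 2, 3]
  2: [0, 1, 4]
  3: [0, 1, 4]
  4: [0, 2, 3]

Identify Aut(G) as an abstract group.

the dihedral group of order 8

Vertex 0 is the unique vertex of degree 4; the remaining 4 vertices each have degree 3 and induce a cycle, so G is the wheel on 5 vertices with hub 0. With the hub fixed, the remaining symmetry is that of the rim cycle C_4, giving the dihedral group D_4.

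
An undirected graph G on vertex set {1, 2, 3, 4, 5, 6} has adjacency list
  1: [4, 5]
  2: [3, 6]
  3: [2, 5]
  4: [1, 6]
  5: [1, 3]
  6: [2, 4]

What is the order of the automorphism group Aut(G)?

Every vertex has degree 2 and the graph is connected, so G is the 6-cycle C_6. C_6 has 6 rotations and 6 reflections, so Aut(C_6) ≅ D_6 of order 12.

12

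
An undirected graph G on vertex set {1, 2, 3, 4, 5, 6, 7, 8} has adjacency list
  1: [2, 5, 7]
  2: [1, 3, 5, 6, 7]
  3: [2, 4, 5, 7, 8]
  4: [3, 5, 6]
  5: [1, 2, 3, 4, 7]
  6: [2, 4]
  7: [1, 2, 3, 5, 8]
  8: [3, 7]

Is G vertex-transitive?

No

Automorphisms preserve degree, but G has vertices of degree 2 and vertices of degree 5; no automorphism maps one to the other, so G is not vertex-transitive.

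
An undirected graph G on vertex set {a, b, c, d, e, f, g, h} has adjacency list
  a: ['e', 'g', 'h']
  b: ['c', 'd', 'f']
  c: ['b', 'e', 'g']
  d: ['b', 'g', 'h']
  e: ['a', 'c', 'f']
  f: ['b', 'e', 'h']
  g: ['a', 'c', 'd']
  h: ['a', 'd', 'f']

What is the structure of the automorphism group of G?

G is 3-regular and bipartite on 2^3 = 8 vertices with girth 4; it is the hypercube graph Q_3. Aut(Q_3) consists of the signed permutations of the 3 coordinate axes: 3! permutations times 2^3 sign flips, so |Aut| = 2^3·3! = 48.

Z_2^3 ⋊ S_3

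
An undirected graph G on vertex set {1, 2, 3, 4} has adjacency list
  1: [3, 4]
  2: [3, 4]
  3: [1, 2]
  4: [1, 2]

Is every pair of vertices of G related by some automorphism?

G is 2-regular and connected on 4 vertices, i.e. the cycle C_4. The automorphisms of the 4-cycle are exactly the symmetries of a regular 4-gon: the dihedral group D_4, |D_4| = 8. Under this action every vertex can be carried to every other, so G is vertex-transitive.

Yes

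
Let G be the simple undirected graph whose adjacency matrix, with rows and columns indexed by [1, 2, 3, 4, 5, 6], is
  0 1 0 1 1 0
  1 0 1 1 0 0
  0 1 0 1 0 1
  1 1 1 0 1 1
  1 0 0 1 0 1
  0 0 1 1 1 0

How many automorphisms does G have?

Vertex 4 is the unique vertex of degree 5; the remaining 5 vertices each have degree 3 and induce a cycle, so G is the wheel on 6 vertices with hub 4. With the hub fixed, the remaining symmetry is that of the rim cycle C_5, giving the dihedral group D_5.

10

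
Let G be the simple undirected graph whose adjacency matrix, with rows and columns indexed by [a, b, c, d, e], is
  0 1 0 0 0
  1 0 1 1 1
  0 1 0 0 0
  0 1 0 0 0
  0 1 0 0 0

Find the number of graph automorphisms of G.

Vertex b has degree 4 and every other vertex has degree 1, so G is the star K_{1,4} with centre b. Any automorphism fixes the centre and permutes the 4 leaves freely, so Aut(G) ≅ S_4 of order 4! = 24.

24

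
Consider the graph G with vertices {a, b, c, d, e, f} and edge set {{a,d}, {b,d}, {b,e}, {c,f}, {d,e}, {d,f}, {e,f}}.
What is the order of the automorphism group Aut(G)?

1

Degrees alone do not determine every vertex (e.g. a and c both have degree 1), but their neighbour-degree multisets differ: N(a) has degrees [4] while N(c) has degrees [3]. Repeating this refinement separates all vertices, so the only automorphism is the identity.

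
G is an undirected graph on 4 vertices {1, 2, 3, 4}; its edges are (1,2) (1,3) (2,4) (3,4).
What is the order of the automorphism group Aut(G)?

G is 2-regular and bipartite on 2^2 = 4 vertices with girth 4; it is the hypercube graph Q_2. Aut(Q_2) consists of the signed permutations of the 2 coordinate axes: 2! permutations times 2^2 sign flips, so |Aut| = 2^2·2! = 8.

8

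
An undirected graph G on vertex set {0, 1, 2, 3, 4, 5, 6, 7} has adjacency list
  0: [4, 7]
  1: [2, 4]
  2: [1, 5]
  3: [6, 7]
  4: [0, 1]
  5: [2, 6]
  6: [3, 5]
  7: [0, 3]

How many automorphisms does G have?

Every vertex has degree 2 and the graph is connected, so G is the 8-cycle C_8. The automorphisms of the 8-cycle are exactly the symmetries of a regular 8-gon: the dihedral group D_8, |D_8| = 16.

16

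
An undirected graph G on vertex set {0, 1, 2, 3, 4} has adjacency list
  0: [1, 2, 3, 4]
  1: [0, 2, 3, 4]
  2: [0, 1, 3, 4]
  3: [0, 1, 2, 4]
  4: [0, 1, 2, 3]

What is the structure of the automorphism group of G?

the symmetric group on 5 letters

Every vertex has degree 4, so G is the complete graph K_5. Every bijection on the vertex set is an automorphism of K_5; hence Aut(K_5) ≅ S_5, order 120.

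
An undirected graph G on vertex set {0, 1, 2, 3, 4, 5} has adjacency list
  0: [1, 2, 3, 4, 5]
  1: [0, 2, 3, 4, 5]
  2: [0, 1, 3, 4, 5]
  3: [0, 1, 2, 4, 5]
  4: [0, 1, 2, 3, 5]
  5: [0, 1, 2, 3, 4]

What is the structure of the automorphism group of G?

S_6

All 6 vertices are pairwise adjacent: G = K_6. Any permutation of the 6 vertices preserves K_6, so Aut(K_6) = S_6 of order 6! = 720.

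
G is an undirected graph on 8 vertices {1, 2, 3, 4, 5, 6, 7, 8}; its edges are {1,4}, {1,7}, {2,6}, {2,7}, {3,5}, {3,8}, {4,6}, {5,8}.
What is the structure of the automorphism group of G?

G has two connected components, {1, 2, 4, 6, 7} and {3, 5, 8}; each is 2-regular, so G = C_5 ⊔ C_3. The components are non-isomorphic (different sizes), so Aut(G) = Aut(C_3) × Aut(C_5) = D_3 × D_5 of order 6·10 = 60.

D_3 × D_5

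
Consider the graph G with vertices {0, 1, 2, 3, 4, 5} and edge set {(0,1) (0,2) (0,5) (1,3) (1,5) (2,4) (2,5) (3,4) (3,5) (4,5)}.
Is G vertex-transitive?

No

Vertex 5 is the only vertex of degree 5, so every automorphism fixes it; G is not vertex-transitive.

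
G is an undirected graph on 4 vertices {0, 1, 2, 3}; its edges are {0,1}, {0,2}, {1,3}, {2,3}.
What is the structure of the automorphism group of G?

D_4

Every vertex has degree 2 and the graph is connected, so G is the 4-cycle C_4. The automorphisms of the 4-cycle are exactly the symmetries of a regular 4-gon: the dihedral group D_4, |D_4| = 8.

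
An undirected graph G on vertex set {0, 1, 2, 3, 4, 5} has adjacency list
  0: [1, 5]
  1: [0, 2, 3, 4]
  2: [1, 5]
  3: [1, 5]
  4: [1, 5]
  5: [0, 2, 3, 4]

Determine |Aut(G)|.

The vertices split by degree into {1, 5} (degree 4) and {0, 2, 3, 4} (degree 2); every edge runs between the two parts, so G is the complete bipartite graph K_{2,4}. The parts have unequal sizes, so no automorphism swaps them; each part is permuted independently, giving S_2 × S_4 of order 2!·4! = 48.

48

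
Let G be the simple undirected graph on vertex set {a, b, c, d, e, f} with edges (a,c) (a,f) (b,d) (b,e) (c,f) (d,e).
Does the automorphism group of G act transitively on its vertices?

Yes

G has two connected components, {b, d, e} and {a, c, f}; each is 2-regular, so G = C_3 ⊔ C_3. Aut of a disjoint union of two copies of C_3 is the wreath product D_3 ≀ Z_2, of order 2·6² = 72. Under this action every vertex can be carried to every other, so G is vertex-transitive.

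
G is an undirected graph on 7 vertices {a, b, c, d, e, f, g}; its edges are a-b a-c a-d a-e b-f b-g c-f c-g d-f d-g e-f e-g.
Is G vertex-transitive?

No

Automorphisms preserve degree, but G has vertices of degree 3 and vertices of degree 4; no automorphism maps one to the other, so G is not vertex-transitive.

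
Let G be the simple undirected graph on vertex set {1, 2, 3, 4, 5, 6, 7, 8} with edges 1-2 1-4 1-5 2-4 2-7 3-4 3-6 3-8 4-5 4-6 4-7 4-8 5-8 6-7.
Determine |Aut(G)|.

14

Vertex 4 is the unique vertex of degree 7; the remaining 7 vertices each have degree 3 and induce a cycle, so G is the wheel on 8 vertices with hub 4. With the hub fixed, the remaining symmetry is that of the rim cycle C_7, giving the dihedral group D_7.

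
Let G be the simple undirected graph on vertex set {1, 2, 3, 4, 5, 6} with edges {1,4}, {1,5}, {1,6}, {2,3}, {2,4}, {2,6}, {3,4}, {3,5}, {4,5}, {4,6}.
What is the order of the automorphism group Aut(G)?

Vertex 4 is the unique vertex of degree 5; the remaining 5 vertices each have degree 3 and induce a cycle, so G is the wheel on 6 vertices with hub 4. With the hub fixed, the remaining symmetry is that of the rim cycle C_5, giving the dihedral group D_5.

10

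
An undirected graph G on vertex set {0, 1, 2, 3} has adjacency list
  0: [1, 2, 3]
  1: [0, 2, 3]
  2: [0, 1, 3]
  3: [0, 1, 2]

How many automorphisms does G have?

Every vertex has degree 3, so G is the complete graph K_4. Any permutation of the 4 vertices preserves K_4, so Aut(K_4) = S_4 of order 4! = 24.

24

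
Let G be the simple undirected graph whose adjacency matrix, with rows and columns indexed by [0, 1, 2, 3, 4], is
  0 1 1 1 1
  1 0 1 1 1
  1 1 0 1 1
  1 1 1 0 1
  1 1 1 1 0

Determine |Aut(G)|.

Every vertex has degree 4, so G is the complete graph K_5. Any permutation of the 5 vertices preserves K_5, so Aut(K_5) = S_5 of order 5! = 120.

120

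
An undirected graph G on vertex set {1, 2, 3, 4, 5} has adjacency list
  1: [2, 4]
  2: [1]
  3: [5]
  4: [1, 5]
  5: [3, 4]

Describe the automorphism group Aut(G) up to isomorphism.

C_2

The degree sequence is [2, 1, 1, 2, 2]; the two degree-1 vertices 2 and 3 are the ends of a path, so G = P_5. The only nontrivial automorphism of a path is the end-to-end reflection, so Aut(G) ≅ Z_2.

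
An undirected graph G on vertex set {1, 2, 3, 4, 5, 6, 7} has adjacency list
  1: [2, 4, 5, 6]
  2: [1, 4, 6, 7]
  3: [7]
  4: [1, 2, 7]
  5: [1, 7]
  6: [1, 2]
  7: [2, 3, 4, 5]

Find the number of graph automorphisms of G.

The degree sequence is [4, 4, 1, 3, 2, 2, 4]. Checking the degree-preserving permutations of the vertex set shows that none except the identity preserves every edge, so Aut(G) is trivial.

1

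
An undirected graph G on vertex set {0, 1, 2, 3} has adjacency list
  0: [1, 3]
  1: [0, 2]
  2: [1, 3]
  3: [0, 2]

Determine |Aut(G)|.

8

G is 2-regular and bipartite on 2^2 = 4 vertices with girth 4; it is the hypercube graph Q_2. The symmetry group of the 2-cube is the hyperoctahedral group B_2 = Z_2 ≀ S_2, of order 2^2·2! = 8.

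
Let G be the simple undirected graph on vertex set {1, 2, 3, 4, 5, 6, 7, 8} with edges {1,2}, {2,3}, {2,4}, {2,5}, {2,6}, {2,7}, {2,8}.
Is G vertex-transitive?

Vertex 2 is the only vertex of degree 7, so every automorphism fixes it; G is not vertex-transitive.

No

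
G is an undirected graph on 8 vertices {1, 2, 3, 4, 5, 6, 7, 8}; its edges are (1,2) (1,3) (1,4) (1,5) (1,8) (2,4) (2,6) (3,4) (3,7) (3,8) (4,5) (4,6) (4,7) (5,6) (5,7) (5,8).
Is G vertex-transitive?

Vertex 3 is the only vertex of degree 4, so every automorphism fixes it; G is not vertex-transitive.

No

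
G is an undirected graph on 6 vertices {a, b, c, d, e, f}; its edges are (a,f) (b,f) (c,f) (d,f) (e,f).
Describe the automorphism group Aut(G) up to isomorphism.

S_5

Vertex f has degree 5 and every other vertex has degree 1, so G is the star K_{1,5} with centre f. Any automorphism fixes the centre and permutes the 5 leaves freely, so Aut(G) ≅ S_5 of order 5! = 120.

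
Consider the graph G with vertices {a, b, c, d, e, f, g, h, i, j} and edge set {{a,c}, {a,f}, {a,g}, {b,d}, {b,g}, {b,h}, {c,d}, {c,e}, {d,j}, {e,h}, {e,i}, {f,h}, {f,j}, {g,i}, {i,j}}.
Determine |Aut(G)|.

120

G is 3-regular on 10 vertices with no triangles and no 4-cycles (girth 5): this is the Petersen graph. Viewing the Petersen graph as the Kneser graph K(5,2) — vertices are 2-subsets of {1,…,5}, edges join disjoint pairs — its automorphisms are exactly the permutations of the 5-element set, so Aut ≅ S_5 of order 120.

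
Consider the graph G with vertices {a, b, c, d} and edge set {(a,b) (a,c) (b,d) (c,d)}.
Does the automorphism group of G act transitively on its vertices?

Every vertex has degree 2 and the graph is connected, so G is the 4-cycle C_4. The automorphisms of the 4-cycle are exactly the symmetries of a regular 4-gon: the dihedral group D_4, |D_4| = 8. This group acts transitively on the 4 vertices.

Yes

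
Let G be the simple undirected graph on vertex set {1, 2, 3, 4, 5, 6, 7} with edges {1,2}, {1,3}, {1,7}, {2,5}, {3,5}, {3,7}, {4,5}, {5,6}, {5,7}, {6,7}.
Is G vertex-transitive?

Vertex 4 is the only vertex of degree 1, so every automorphism fixes it; G is not vertex-transitive.

No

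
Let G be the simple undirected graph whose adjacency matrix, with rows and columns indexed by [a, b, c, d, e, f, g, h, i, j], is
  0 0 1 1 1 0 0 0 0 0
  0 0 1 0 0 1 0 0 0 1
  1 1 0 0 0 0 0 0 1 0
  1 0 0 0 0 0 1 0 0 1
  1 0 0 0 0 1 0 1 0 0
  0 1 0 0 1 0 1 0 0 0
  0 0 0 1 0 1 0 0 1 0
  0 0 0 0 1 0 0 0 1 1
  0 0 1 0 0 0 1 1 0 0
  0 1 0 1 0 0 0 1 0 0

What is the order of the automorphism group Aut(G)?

120

G is 3-regular on 10 vertices with no triangles and no 4-cycles (girth 5): this is the Petersen graph. Viewing the Petersen graph as the Kneser graph K(5,2) — vertices are 2-subsets of {1,…,5}, edges join disjoint pairs — its automorphisms are exactly the permutations of the 5-element set, so Aut ≅ S_5 of order 120.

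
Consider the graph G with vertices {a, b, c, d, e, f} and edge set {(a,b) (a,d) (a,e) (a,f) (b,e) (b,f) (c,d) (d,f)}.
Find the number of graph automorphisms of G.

1

Degrees alone do not determine every vertex (e.g. b and d both have degree 3), but their neighbour-degree multisets differ: N(b) has degrees [2, 3, 4] while N(d) has degrees [1, 3, 4]. Repeating this refinement separates all vertices, so the only automorphism is the identity.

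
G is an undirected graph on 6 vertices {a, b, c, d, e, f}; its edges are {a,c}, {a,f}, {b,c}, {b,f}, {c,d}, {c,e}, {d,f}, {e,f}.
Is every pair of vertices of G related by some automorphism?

No

Automorphisms preserve degree, but G has vertices of degree 2 and vertices of degree 4; no automorphism maps one to the other, so G is not vertex-transitive.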